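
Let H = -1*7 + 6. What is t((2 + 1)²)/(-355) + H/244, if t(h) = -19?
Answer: 4281/86620 ≈ 0.049423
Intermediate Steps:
H = -1 (H = -7 + 6 = -1)
t((2 + 1)²)/(-355) + H/244 = -19/(-355) - 1/244 = -19*(-1/355) - 1*1/244 = 19/355 - 1/244 = 4281/86620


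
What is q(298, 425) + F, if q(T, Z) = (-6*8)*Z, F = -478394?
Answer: -498794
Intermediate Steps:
q(T, Z) = -48*Z
q(298, 425) + F = -48*425 - 478394 = -20400 - 478394 = -498794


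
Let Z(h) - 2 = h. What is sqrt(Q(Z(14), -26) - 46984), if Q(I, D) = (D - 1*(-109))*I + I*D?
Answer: 2*I*sqrt(11518) ≈ 214.64*I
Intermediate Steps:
Z(h) = 2 + h
Q(I, D) = D*I + I*(109 + D) (Q(I, D) = (D + 109)*I + D*I = (109 + D)*I + D*I = I*(109 + D) + D*I = D*I + I*(109 + D))
sqrt(Q(Z(14), -26) - 46984) = sqrt((2 + 14)*(109 + 2*(-26)) - 46984) = sqrt(16*(109 - 52) - 46984) = sqrt(16*57 - 46984) = sqrt(912 - 46984) = sqrt(-46072) = 2*I*sqrt(11518)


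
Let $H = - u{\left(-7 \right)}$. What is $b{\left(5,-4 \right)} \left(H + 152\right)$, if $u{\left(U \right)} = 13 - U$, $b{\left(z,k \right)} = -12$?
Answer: $-1584$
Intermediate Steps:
$H = -20$ ($H = - (13 - -7) = - (13 + 7) = \left(-1\right) 20 = -20$)
$b{\left(5,-4 \right)} \left(H + 152\right) = - 12 \left(-20 + 152\right) = \left(-12\right) 132 = -1584$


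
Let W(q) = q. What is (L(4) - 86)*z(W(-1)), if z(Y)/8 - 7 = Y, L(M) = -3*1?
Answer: -4272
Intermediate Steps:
L(M) = -3
z(Y) = 56 + 8*Y
(L(4) - 86)*z(W(-1)) = (-3 - 86)*(56 + 8*(-1)) = -89*(56 - 8) = -89*48 = -4272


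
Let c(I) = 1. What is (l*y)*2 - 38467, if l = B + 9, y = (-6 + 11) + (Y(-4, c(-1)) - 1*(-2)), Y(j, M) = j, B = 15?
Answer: -38323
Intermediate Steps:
y = 3 (y = (-6 + 11) + (-4 - 1*(-2)) = 5 + (-4 + 2) = 5 - 2 = 3)
l = 24 (l = 15 + 9 = 24)
(l*y)*2 - 38467 = (24*3)*2 - 38467 = 72*2 - 38467 = 144 - 38467 = -38323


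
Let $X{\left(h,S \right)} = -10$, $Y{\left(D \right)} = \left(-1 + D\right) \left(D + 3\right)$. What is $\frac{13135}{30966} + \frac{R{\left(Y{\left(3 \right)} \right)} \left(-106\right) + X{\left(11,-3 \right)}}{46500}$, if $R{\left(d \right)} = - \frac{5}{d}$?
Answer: $\frac{122367101}{287983800} \approx 0.42491$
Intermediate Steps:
$Y{\left(D \right)} = \left(-1 + D\right) \left(3 + D\right)$
$\frac{13135}{30966} + \frac{R{\left(Y{\left(3 \right)} \right)} \left(-106\right) + X{\left(11,-3 \right)}}{46500} = \frac{13135}{30966} + \frac{- \frac{5}{-3 + 3^{2} + 2 \cdot 3} \left(-106\right) - 10}{46500} = 13135 \cdot \frac{1}{30966} + \left(- \frac{5}{-3 + 9 + 6} \left(-106\right) - 10\right) \frac{1}{46500} = \frac{13135}{30966} + \left(- \frac{5}{12} \left(-106\right) - 10\right) \frac{1}{46500} = \frac{13135}{30966} + \left(\left(-5\right) \frac{1}{12} \left(-106\right) - 10\right) \frac{1}{46500} = \frac{13135}{30966} + \left(\left(- \frac{5}{12}\right) \left(-106\right) - 10\right) \frac{1}{46500} = \frac{13135}{30966} + \left(\frac{265}{6} - 10\right) \frac{1}{46500} = \frac{13135}{30966} + \frac{205}{6} \cdot \frac{1}{46500} = \frac{13135}{30966} + \frac{41}{55800} = \frac{122367101}{287983800}$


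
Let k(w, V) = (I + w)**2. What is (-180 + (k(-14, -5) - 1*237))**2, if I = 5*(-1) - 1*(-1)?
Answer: 8649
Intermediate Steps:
I = -4 (I = -5 + 1 = -4)
k(w, V) = (-4 + w)**2
(-180 + (k(-14, -5) - 1*237))**2 = (-180 + ((-4 - 14)**2 - 1*237))**2 = (-180 + ((-18)**2 - 237))**2 = (-180 + (324 - 237))**2 = (-180 + 87)**2 = (-93)**2 = 8649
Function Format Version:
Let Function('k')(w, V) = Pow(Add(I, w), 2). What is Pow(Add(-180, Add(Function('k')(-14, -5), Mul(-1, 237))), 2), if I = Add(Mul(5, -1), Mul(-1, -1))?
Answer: 8649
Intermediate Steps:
I = -4 (I = Add(-5, 1) = -4)
Function('k')(w, V) = Pow(Add(-4, w), 2)
Pow(Add(-180, Add(Function('k')(-14, -5), Mul(-1, 237))), 2) = Pow(Add(-180, Add(Pow(Add(-4, -14), 2), Mul(-1, 237))), 2) = Pow(Add(-180, Add(Pow(-18, 2), -237)), 2) = Pow(Add(-180, Add(324, -237)), 2) = Pow(Add(-180, 87), 2) = Pow(-93, 2) = 8649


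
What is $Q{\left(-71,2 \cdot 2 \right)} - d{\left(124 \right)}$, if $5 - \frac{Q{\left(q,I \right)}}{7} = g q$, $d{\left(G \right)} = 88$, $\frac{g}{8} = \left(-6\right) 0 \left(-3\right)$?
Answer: $-53$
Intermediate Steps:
$g = 0$ ($g = 8 \left(-6\right) 0 \left(-3\right) = 8 \cdot 0 \left(-3\right) = 8 \cdot 0 = 0$)
$Q{\left(q,I \right)} = 35$ ($Q{\left(q,I \right)} = 35 - 7 \cdot 0 q = 35 - 0 = 35 + 0 = 35$)
$Q{\left(-71,2 \cdot 2 \right)} - d{\left(124 \right)} = 35 - 88 = -53$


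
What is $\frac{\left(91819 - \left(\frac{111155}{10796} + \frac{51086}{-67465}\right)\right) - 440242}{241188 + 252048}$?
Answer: $- \frac{253781585222839}{359249496125040} \approx -0.70642$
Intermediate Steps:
$\frac{\left(91819 - \left(\frac{111155}{10796} + \frac{51086}{-67465}\right)\right) - 440242}{241188 + 252048} = \frac{\left(91819 - \left(111155 \cdot \frac{1}{10796} + 51086 \left(- \frac{1}{67465}\right)\right)\right) - 440242}{493236} = \left(\left(91819 - \left(\frac{111155}{10796} - \frac{51086}{67465}\right)\right) - 440242\right) \frac{1}{493236} = \left(\left(91819 - \frac{6947547619}{728352140}\right) - 440242\right) \frac{1}{493236} = \left(\frac{66869617595041}{728352140} - 440242\right) \frac{1}{493236} = \left(- \frac{253781585222839}{728352140}\right) \frac{1}{493236} = - \frac{253781585222839}{359249496125040}$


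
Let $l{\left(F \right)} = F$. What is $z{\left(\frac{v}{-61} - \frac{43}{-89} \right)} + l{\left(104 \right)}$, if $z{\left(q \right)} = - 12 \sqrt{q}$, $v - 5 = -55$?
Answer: $104 - \frac{12 \sqrt{38399317}}{5429} \approx 90.303$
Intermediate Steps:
$v = -50$ ($v = 5 - 55 = -50$)
$z{\left(\frac{v}{-61} - \frac{43}{-89} \right)} + l{\left(104 \right)} = - 12 \sqrt{- \frac{50}{-61} - \frac{43}{-89}} + 104 = - 12 \sqrt{\left(-50\right) \left(- \frac{1}{61}\right) - - \frac{43}{89}} + 104 = - 12 \sqrt{\frac{50}{61} + \frac{43}{89}} + 104 = - 12 \sqrt{\frac{7073}{5429}} + 104 = - 12 \frac{\sqrt{38399317}}{5429} + 104 = - \frac{12 \sqrt{38399317}}{5429} + 104 = 104 - \frac{12 \sqrt{38399317}}{5429}$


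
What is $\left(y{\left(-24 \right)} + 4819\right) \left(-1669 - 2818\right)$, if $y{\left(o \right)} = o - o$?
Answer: $-21622853$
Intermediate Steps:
$y{\left(o \right)} = 0$
$\left(y{\left(-24 \right)} + 4819\right) \left(-1669 - 2818\right) = \left(0 + 4819\right) \left(-1669 - 2818\right) = 4819 \left(-4487\right) = -21622853$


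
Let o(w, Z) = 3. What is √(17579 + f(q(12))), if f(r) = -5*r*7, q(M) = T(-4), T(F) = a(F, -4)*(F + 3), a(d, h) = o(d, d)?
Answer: 2*√4421 ≈ 132.98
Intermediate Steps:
a(d, h) = 3
T(F) = 9 + 3*F (T(F) = 3*(F + 3) = 3*(3 + F) = 9 + 3*F)
q(M) = -3 (q(M) = 9 + 3*(-4) = 9 - 12 = -3)
f(r) = -35*r
√(17579 + f(q(12))) = √(17579 - 35*(-3)) = √(17579 + 105) = √17684 = 2*√4421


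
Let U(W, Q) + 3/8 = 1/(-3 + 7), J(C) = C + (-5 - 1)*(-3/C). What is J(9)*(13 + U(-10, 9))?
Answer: 1133/8 ≈ 141.63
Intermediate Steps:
J(C) = C + 18/C (J(C) = C - (-18)/C = C + 18/C)
U(W, Q) = -1/8 (U(W, Q) = -3/8 + 1/(-3 + 7) = -3/8 + 1/4 = -1/8)
J(9)*(13 + U(-10, 9)) = (9 + 18/9)*(13 - 1/8) = (9 + 18*(1/9))*(103/8) = (9 + 2)*(103/8) = 11*(103/8) = 1133/8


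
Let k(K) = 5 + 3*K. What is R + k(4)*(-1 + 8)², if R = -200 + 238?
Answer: 871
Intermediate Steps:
R = 38
R + k(4)*(-1 + 8)² = 38 + (5 + 3*4)*(-1 + 8)² = 38 + (5 + 12)*7² = 38 + 17*49 = 38 + 833 = 871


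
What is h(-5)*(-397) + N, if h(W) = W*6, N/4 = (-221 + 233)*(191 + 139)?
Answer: 27750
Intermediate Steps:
N = 15840 (N = 4*((-221 + 233)*(191 + 139)) = 4*(12*330) = 4*3960 = 15840)
h(W) = 6*W
h(-5)*(-397) + N = (6*(-5))*(-397) + 15840 = -30*(-397) + 15840 = 11910 + 15840 = 27750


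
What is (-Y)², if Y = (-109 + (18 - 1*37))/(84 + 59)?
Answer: 16384/20449 ≈ 0.80121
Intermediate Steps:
Y = -128/143 (Y = (-109 + (18 - 37))/143 = (-109 - 19)*(1/143) = -128*1/143 = -128/143 ≈ -0.89511)
(-Y)² = (-1*(-128/143))² = (128/143)² = 16384/20449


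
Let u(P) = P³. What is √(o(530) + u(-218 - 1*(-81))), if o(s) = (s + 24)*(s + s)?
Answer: 3*I*√220457 ≈ 1408.6*I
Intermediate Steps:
o(s) = 2*s*(24 + s) (o(s) = (24 + s)*(2*s) = 2*s*(24 + s))
√(o(530) + u(-218 - 1*(-81))) = √(2*530*(24 + 530) + (-218 - 1*(-81))³) = √(2*530*554 + (-218 + 81)³) = √(587240 + (-137)³) = √(587240 - 2571353) = √(-1984113) = 3*I*√220457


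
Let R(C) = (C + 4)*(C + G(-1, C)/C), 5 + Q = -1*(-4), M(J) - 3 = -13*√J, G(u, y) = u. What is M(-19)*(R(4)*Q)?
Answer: -90 + 390*I*√19 ≈ -90.0 + 1700.0*I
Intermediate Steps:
M(J) = 3 - 13*√J
Q = -1 (Q = -5 - 1*(-4) = -5 + 4 = -1)
R(C) = (4 + C)*(C - 1/C) (R(C) = (C + 4)*(C - 1/C) = (4 + C)*(C - 1/C))
M(-19)*(R(4)*Q) = (3 - 13*I*√19)*((-1 + 4² - 4/4 + 4*4)*(-1)) = (3 - 13*I*√19)*((-1 + 16 - 4*¼ + 16)*(-1)) = (3 - 13*I*√19)*((-1 + 16 - 1 + 16)*(-1)) = (3 - 13*I*√19)*(30*(-1)) = (3 - 13*I*√19)*(-30) = -90 + 390*I*√19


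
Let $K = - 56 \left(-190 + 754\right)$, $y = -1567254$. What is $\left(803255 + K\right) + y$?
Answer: $-795583$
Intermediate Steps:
$K = -31584$ ($K = \left(-56\right) 564 = -31584$)
$\left(803255 + K\right) + y = \left(803255 - 31584\right) - 1567254 = 771671 - 1567254 = -795583$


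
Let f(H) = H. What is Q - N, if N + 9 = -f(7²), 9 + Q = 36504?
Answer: 36553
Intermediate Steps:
Q = 36495 (Q = -9 + 36504 = 36495)
N = -58 (N = -9 - 1*7² = -9 - 1*49 = -9 - 49 = -58)
Q - N = 36495 - 1*(-58) = 36495 + 58 = 36553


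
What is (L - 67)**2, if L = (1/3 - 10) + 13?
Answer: 36481/9 ≈ 4053.4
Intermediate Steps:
L = 10/3 (L = (1/3 - 10) + 13 = -29/3 + 13 = 10/3 ≈ 3.3333)
(L - 67)**2 = (10/3 - 67)**2 = (-191/3)**2 = 36481/9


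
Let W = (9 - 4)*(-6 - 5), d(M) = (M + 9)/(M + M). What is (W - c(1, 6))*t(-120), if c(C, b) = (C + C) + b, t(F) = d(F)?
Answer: -2331/80 ≈ -29.138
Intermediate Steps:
d(M) = (9 + M)/(2*M) (d(M) = (9 + M)/((2*M)) = (9 + M)*(1/(2*M)) = (9 + M)/(2*M))
t(F) = (9 + F)/(2*F)
W = -55 (W = 5*(-11) = -55)
c(C, b) = b + 2*C (c(C, b) = 2*C + b = b + 2*C)
(W - c(1, 6))*t(-120) = (-55 - (6 + 2*1))*((½)*(9 - 120)/(-120)) = (-55 - (6 + 2))*((½)*(-1/120)*(-111)) = (-55 - 1*8)*(37/80) = (-55 - 8)*(37/80) = -63*37/80 = -2331/80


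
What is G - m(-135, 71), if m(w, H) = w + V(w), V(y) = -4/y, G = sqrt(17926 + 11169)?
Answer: 18221/135 + 23*sqrt(55) ≈ 305.54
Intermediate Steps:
G = 23*sqrt(55) (G = sqrt(29095) = 23*sqrt(55) ≈ 170.57)
m(w, H) = w - 4/w
G - m(-135, 71) = 23*sqrt(55) - (-135 - 4/(-135)) = 23*sqrt(55) - (-135 - 4*(-1/135)) = 23*sqrt(55) - (-135 + 4/135) = 23*sqrt(55) - 1*(-18221/135) = 23*sqrt(55) + 18221/135 = 18221/135 + 23*sqrt(55)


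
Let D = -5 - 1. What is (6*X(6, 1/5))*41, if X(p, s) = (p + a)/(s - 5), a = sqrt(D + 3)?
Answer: -615/2 - 205*I*sqrt(3)/4 ≈ -307.5 - 88.768*I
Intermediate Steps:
D = -6
a = I*sqrt(3) (a = sqrt(-6 + 3) = sqrt(-3) = I*sqrt(3) ≈ 1.732*I)
X(p, s) = (p + I*sqrt(3))/(-5 + s) (X(p, s) = (p + I*sqrt(3))/(s - 5) = (p + I*sqrt(3))/(-5 + s))
(6*X(6, 1/5))*41 = (6*((6 + I*sqrt(3))/(-5 + 1/5)))*41 = (6*((6 + I*sqrt(3))/(-24/5)))*41 = (6*(-5*(6 + I*sqrt(3))/24))*41 = (6*(-5/4 - 5*I*sqrt(3)/24))*41 = (-15/2 - 5*I*sqrt(3)/4)*41 = -615/2 - 205*I*sqrt(3)/4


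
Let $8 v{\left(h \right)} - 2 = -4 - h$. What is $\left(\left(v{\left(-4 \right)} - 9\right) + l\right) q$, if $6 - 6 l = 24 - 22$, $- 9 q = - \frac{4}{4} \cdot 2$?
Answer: $- \frac{97}{54} \approx -1.7963$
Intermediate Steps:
$v{\left(h \right)} = - \frac{1}{4} - \frac{h}{8}$ ($v{\left(h \right)} = \frac{1}{4} + \frac{-4 - h}{8} = \frac{1}{4} - \left(\frac{1}{2} + \frac{h}{8}\right) = - \frac{1}{4} - \frac{h}{8}$)
$q = \frac{2}{9}$ ($q = - \frac{- \frac{4}{4} \cdot 2}{9} = - \frac{\left(-4\right) \frac{1}{4} \cdot 2}{9} = - \frac{\left(-1\right) 2}{9} = \left(- \frac{1}{9}\right) \left(-2\right) = \frac{2}{9} \approx 0.22222$)
$l = \frac{2}{3}$ ($l = 1 - \frac{24 - 22}{6} = 1 - \frac{1}{3} = \frac{2}{3} \approx 0.66667$)
$\left(\left(v{\left(-4 \right)} - 9\right) + l\right) q = \left(\left(\left(- \frac{1}{4} - - \frac{1}{2}\right) - 9\right) + \frac{2}{3}\right) \frac{2}{9} = \left(\left(\left(- \frac{1}{4} + \frac{1}{2}\right) - 9\right) + \frac{2}{3}\right) \frac{2}{9} = \left(\left(\frac{1}{4} - 9\right) + \frac{2}{3}\right) \frac{2}{9} = \left(- \frac{35}{4} + \frac{2}{3}\right) \frac{2}{9} = \left(- \frac{97}{12}\right) \frac{2}{9} = - \frac{97}{54}$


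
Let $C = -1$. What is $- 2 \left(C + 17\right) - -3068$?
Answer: $3036$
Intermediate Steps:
$- 2 \left(C + 17\right) - -3068 = - 2 \left(-1 + 17\right) - -3068 = \left(-2\right) 16 + 3068 = -32 + 3068 = 3036$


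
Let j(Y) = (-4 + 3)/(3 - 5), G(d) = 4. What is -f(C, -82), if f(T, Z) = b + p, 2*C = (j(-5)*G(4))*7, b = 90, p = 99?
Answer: -189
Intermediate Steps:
j(Y) = 1/2 (j(Y) = -1/(-2) = -1*(-1/2) = 1/2)
C = 7 (C = (((1/2)*4)*7)/2 = (2*7)/2 = (1/2)*14 = 7)
f(T, Z) = 189 (f(T, Z) = 90 + 99 = 189)
-f(C, -82) = -1*189 = -189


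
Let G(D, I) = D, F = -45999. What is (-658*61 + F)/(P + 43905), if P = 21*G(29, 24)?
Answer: -86137/44514 ≈ -1.9351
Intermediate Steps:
P = 609 (P = 21*29 = 609)
(-658*61 + F)/(P + 43905) = (-658*61 - 45999)/(609 + 43905) = (-40138 - 45999)/44514 = -86137*1/44514 = -86137/44514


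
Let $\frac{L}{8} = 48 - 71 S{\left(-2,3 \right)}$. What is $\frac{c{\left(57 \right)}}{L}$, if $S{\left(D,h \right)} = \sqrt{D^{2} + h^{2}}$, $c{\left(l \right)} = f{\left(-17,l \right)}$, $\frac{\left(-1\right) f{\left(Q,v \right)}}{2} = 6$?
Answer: $\frac{72}{63229} + \frac{213 \sqrt{13}}{126458} \approx 0.0072117$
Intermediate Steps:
$f{\left(Q,v \right)} = -12$ ($f{\left(Q,v \right)} = \left(-2\right) 6 = -12$)
$c{\left(l \right)} = -12$
$L = 384 - 568 \sqrt{13}$ ($L = 8 \left(48 - 71 \sqrt{\left(-2\right)^{2} + 3^{2}}\right) = 8 \left(48 - 71 \sqrt{4 + 9}\right) = 8 \left(48 - 71 \sqrt{13}\right) = 384 - 568 \sqrt{13} \approx -1664.0$)
$\frac{c{\left(57 \right)}}{L} = - \frac{12}{384 - 568 \sqrt{13}}$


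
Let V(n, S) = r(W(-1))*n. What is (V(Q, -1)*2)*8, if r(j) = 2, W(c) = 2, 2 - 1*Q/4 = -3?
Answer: 640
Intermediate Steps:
Q = 20 (Q = 8 - 4*(-3) = 8 + 12 = 20)
V(n, S) = 2*n
(V(Q, -1)*2)*8 = ((2*20)*2)*8 = (40*2)*8 = 80*8 = 640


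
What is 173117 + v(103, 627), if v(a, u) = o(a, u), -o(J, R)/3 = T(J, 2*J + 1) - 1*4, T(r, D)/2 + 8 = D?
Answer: 171935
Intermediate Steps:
T(r, D) = -16 + 2*D
o(J, R) = 54 - 12*J (o(J, R) = -3*((-16 + 2*(2*J + 1)) - 1*4) = -3*((-16 + 2*(1 + 2*J)) - 4) = -3*((-16 + (2 + 4*J)) - 4) = -3*((-14 + 4*J) - 4) = -3*(-18 + 4*J) = 54 - 12*J)
v(a, u) = 54 - 12*a
173117 + v(103, 627) = 173117 + (54 - 12*103) = 173117 + (54 - 1236) = 173117 - 1182 = 171935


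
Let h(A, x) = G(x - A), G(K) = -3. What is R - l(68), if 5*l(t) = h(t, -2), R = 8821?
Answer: 44108/5 ≈ 8821.6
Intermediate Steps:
h(A, x) = -3
l(t) = -⅗ (l(t) = (⅕)*(-3) = -⅗)
R - l(68) = 8821 - 1*(-⅗) = 8821 + ⅗ = 44108/5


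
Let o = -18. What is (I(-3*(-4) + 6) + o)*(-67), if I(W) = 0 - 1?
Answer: 1273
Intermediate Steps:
I(W) = -1
(I(-3*(-4) + 6) + o)*(-67) = (-1 - 18)*(-67) = -19*(-67) = 1273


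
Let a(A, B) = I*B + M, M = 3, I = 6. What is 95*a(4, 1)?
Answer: 855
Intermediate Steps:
a(A, B) = 3 + 6*B (a(A, B) = 6*B + 3 = 3 + 6*B)
95*a(4, 1) = 95*(3 + 6*1) = 95*(3 + 6) = 95*9 = 855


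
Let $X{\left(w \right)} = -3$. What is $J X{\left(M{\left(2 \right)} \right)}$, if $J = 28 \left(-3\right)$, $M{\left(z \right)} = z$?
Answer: $252$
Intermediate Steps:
$J = -84$
$J X{\left(M{\left(2 \right)} \right)} = \left(-84\right) \left(-3\right) = 252$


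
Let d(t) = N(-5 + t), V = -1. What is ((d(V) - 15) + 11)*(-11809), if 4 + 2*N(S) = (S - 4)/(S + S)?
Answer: 791203/12 ≈ 65934.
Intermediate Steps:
N(S) = -2 + (-4 + S)/(4*S) (N(S) = -2 + ((S - 4)/(S + S))/2 = -2 + ((-4 + S)/((2*S)))/2 = -2 + ((-4 + S)*(1/(2*S)))/2 = -2 + ((-4 + S)/(2*S))/2 = -2 + (-4 + S)/(4*S))
d(t) = -7/4 - 1/(-5 + t)
((d(V) - 15) + 11)*(-11809) = (((31 - 7*(-1))/(4*(-5 - 1)) - 15) + 11)*(-11809) = (((¼)*(31 + 7)/(-6) - 15) + 11)*(-11809) = (((¼)*(-⅙)*38 - 15) + 11)*(-11809) = ((-19/12 - 15) + 11)*(-11809) = (-199/12 + 11)*(-11809) = -67/12*(-11809) = 791203/12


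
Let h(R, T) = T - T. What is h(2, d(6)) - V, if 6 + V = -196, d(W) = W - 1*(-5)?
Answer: 202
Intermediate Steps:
d(W) = 5 + W (d(W) = W + 5 = 5 + W)
V = -202 (V = -6 - 196 = -202)
h(R, T) = 0
h(2, d(6)) - V = 0 - 1*(-202) = 0 + 202 = 202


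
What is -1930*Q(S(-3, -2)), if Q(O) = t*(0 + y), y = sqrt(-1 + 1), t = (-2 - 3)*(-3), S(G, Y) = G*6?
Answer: 0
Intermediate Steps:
S(G, Y) = 6*G
t = 15 (t = -5*(-3) = 15)
y = 0 (y = sqrt(0) = 0)
Q(O) = 0 (Q(O) = 15*(0 + 0) = 15*0 = 0)
-1930*Q(S(-3, -2)) = -1930*0 = 0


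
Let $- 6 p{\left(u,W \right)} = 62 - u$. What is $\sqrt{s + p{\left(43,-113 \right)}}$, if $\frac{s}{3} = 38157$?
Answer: $\frac{\sqrt{4120842}}{6} \approx 338.33$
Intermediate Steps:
$p{\left(u,W \right)} = - \frac{31}{3} + \frac{u}{6}$ ($p{\left(u,W \right)} = - \frac{62 - u}{6} = - \frac{31}{3} + \frac{u}{6}$)
$s = 114471$ ($s = 3 \cdot 38157 = 114471$)
$\sqrt{s + p{\left(43,-113 \right)}} = \sqrt{114471 + \left(- \frac{31}{3} + \frac{1}{6} \cdot 43\right)} = \sqrt{114471 + \left(- \frac{31}{3} + \frac{43}{6}\right)} = \sqrt{114471 - \frac{19}{6}} = \sqrt{\frac{686807}{6}} = \frac{\sqrt{4120842}}{6}$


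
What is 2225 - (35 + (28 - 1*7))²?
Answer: -911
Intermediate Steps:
2225 - (35 + (28 - 1*7))² = 2225 - (35 + (28 - 7))² = 2225 - (35 + 21)² = 2225 - 1*56² = 2225 - 1*3136 = 2225 - 3136 = -911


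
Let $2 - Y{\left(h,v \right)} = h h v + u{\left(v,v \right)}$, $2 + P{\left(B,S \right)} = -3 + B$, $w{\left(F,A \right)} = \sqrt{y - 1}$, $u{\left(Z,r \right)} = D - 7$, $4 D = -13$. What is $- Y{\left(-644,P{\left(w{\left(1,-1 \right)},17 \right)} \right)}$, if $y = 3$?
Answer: $- \frac{8294769}{4} + 414736 \sqrt{2} \approx -1.4872 \cdot 10^{6}$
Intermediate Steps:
$D = - \frac{13}{4}$ ($D = \frac{1}{4} \left(-13\right) = - \frac{13}{4} \approx -3.25$)
$u{\left(Z,r \right)} = - \frac{41}{4}$ ($u{\left(Z,r \right)} = - \frac{13}{4} - 7 = - \frac{41}{4}$)
$w{\left(F,A \right)} = \sqrt{2}$ ($w{\left(F,A \right)} = \sqrt{3 - 1} = \sqrt{2}$)
$P{\left(B,S \right)} = -5 + B$ ($P{\left(B,S \right)} = -2 + \left(-3 + B\right) = -5 + B$)
$Y{\left(h,v \right)} = \frac{49}{4} - v h^{2}$ ($Y{\left(h,v \right)} = 2 - \left(h h v - \frac{41}{4}\right) = 2 - \left(h^{2} v - \frac{41}{4}\right) = 2 - \left(v h^{2} - \frac{41}{4}\right) = 2 - \left(- \frac{41}{4} + v h^{2}\right) = \frac{49}{4} - v h^{2}$)
$- Y{\left(-644,P{\left(w{\left(1,-1 \right)},17 \right)} \right)} = - (\frac{49}{4} - \left(-5 + \sqrt{2}\right) \left(-644\right)^{2}) = - (\frac{49}{4} - \left(-5 + \sqrt{2}\right) 414736) = - (\frac{49}{4} + \left(2073680 - 414736 \sqrt{2}\right)) = - (\frac{8294769}{4} - 414736 \sqrt{2}) = - \frac{8294769}{4} + 414736 \sqrt{2}$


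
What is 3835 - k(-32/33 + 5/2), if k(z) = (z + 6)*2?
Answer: 126058/33 ≈ 3819.9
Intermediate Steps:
k(z) = 12 + 2*z (k(z) = (6 + z)*2 = 12 + 2*z)
3835 - k(-32/33 + 5/2) = 3835 - (12 + 2*(-32/33 + 5/2)) = 3835 - (12 + 2*(101/66)) = 3835 - (12 + 101/33) = 3835 - 1*497/33 = 3835 - 497/33 = 126058/33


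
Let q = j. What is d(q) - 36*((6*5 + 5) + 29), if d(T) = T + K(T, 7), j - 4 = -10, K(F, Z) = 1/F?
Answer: -13861/6 ≈ -2310.2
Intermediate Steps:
j = -6 (j = 4 - 10 = -6)
q = -6
d(T) = T + 1/T
d(q) - 36*((6*5 + 5) + 29) = (-6 + 1/(-6)) - 36*((6*5 + 5) + 29) = (-6 - ⅙) - 36*((30 + 5) + 29) = -37/6 - 36*(35 + 29) = -37/6 - 36*64 = -37/6 - 1*2304 = -37/6 - 2304 = -13861/6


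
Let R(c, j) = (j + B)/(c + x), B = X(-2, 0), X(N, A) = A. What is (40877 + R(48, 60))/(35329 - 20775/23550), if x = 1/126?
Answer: 77643575362/67101732421 ≈ 1.1571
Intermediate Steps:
x = 1/126 ≈ 0.0079365
B = 0
R(c, j) = j/(1/126 + c) (R(c, j) = (j + 0)/(c + 1/126) = j/(1/126 + c))
(40877 + R(48, 60))/(35329 - 20775/23550) = (40877 + 126*60/(1 + 126*48))/(35329 - 20775/23550) = (40877 + 126*60/(1 + 6048))/(35329 - 20775*1/23550) = (40877 + 126*60/6049)/(35329 - 277/314) = (40877 + 126*60*(1/6049))/(11093029/314) = (40877 + 7560/6049)*(314/11093029) = (247272533/6049)*(314/11093029) = 77643575362/67101732421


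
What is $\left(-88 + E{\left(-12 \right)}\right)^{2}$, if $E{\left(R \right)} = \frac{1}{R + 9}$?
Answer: $\frac{70225}{9} \approx 7802.8$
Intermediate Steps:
$E{\left(R \right)} = \frac{1}{9 + R}$
$\left(-88 + E{\left(-12 \right)}\right)^{2} = \left(-88 + \frac{1}{9 - 12}\right)^{2} = \left(-88 + \frac{1}{-3}\right)^{2} = \left(-88 - \frac{1}{3}\right)^{2} = \left(- \frac{265}{3}\right)^{2} = \frac{70225}{9}$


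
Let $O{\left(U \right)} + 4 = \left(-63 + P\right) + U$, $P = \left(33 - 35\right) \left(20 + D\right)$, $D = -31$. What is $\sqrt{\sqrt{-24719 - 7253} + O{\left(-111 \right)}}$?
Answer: $\sqrt{-156 + 2 i \sqrt{7993}} \approx 6.3755 + 14.023 i$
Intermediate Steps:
$P = 22$ ($P = \left(33 - 35\right) \left(20 - 31\right) = \left(-2\right) \left(-11\right) = 22$)
$O{\left(U \right)} = -45 + U$ ($O{\left(U \right)} = -4 + \left(\left(-63 + 22\right) + U\right) = -4 + \left(-41 + U\right) = -45 + U$)
$\sqrt{\sqrt{-24719 - 7253} + O{\left(-111 \right)}} = \sqrt{\sqrt{-24719 - 7253} - 156} = \sqrt{\sqrt{-31972} - 156} = \sqrt{2 i \sqrt{7993} - 156} = \sqrt{-156 + 2 i \sqrt{7993}}$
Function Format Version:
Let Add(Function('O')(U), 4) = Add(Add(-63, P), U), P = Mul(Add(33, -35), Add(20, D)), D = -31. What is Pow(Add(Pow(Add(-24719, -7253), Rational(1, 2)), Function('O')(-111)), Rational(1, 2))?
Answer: Pow(Add(-156, Mul(2, I, Pow(7993, Rational(1, 2)))), Rational(1, 2)) ≈ Add(6.3755, Mul(14.023, I))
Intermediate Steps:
P = 22 (P = Mul(Add(33, -35), Add(20, -31)) = Mul(-2, -11) = 22)
Function('O')(U) = Add(-45, U) (Function('O')(U) = Add(-4, Add(Add(-63, 22), U)) = Add(-4, Add(-41, U)) = Add(-45, U))
Pow(Add(Pow(Add(-24719, -7253), Rational(1, 2)), Function('O')(-111)), Rational(1, 2)) = Pow(Add(Pow(Add(-24719, -7253), Rational(1, 2)), Add(-45, -111)), Rational(1, 2)) = Pow(Add(Pow(-31972, Rational(1, 2)), -156), Rational(1, 2)) = Pow(Add(Mul(2, I, Pow(7993, Rational(1, 2))), -156), Rational(1, 2)) = Pow(Add(-156, Mul(2, I, Pow(7993, Rational(1, 2)))), Rational(1, 2))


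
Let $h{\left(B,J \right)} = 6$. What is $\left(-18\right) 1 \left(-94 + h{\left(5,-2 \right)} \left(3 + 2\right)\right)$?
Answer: $1152$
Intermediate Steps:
$\left(-18\right) 1 \left(-94 + h{\left(5,-2 \right)} \left(3 + 2\right)\right) = \left(-18\right) 1 \left(-94 + 6 \left(3 + 2\right)\right) = - 18 \left(-94 + 6 \cdot 5\right) = - 18 \left(-94 + 30\right) = \left(-18\right) \left(-64\right) = 1152$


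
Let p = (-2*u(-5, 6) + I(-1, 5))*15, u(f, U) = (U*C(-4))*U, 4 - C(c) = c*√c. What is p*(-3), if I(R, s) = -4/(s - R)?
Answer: 12990 + 25920*I ≈ 12990.0 + 25920.0*I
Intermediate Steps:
C(c) = 4 - c^(3/2) (C(c) = 4 - c*√c = 4 - c^(3/2))
u(f, U) = U²*(4 + 8*I) (u(f, U) = (U*(4 - (-4)^(3/2)))*U = (U*(4 - (-8)*I))*U = (U*(4 + 8*I))*U = U²*(4 + 8*I))
p = -4330 - 8640*I (p = (-2*6²*(4 + 8*I) + 4/(-1 - 1*5))*15 = (-72*(4 + 8*I) + 4/(-1 - 5))*15 = (-2*(144 + 288*I) + 4/(-6))*15 = ((-288 - 576*I) + 4*(-⅙))*15 = ((-288 - 576*I) - ⅔)*15 = (-866/3 - 576*I)*15 = -4330 - 8640*I ≈ -4330.0 - 8640.0*I)
p*(-3) = (-4330 - 8640*I)*(-3) = 12990 + 25920*I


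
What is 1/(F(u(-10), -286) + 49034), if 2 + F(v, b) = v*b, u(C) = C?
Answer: 1/51892 ≈ 1.9271e-5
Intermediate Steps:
F(v, b) = -2 + b*v (F(v, b) = -2 + v*b = -2 + b*v)
1/(F(u(-10), -286) + 49034) = 1/((-2 - 286*(-10)) + 49034) = 1/((-2 + 2860) + 49034) = 1/(2858 + 49034) = 1/51892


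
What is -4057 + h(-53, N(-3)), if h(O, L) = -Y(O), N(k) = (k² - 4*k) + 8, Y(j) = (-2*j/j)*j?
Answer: -4163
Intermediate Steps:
Y(j) = -2*j (Y(j) = (-2*1)*j = -2*j)
N(k) = 8 + k² - 4*k
h(O, L) = 2*O (h(O, L) = -(-2)*O = 2*O)
-4057 + h(-53, N(-3)) = -4057 + 2*(-53) = -4057 - 106 = -4163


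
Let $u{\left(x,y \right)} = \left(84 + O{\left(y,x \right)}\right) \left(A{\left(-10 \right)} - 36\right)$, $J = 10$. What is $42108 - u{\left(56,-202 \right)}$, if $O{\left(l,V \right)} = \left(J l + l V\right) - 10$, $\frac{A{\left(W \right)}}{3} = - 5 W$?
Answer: $1553520$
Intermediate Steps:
$A{\left(W \right)} = - 15 W$ ($A{\left(W \right)} = 3 \left(- 5 W\right) = - 15 W$)
$O{\left(l,V \right)} = -10 + 10 l + V l$ ($O{\left(l,V \right)} = \left(10 l + l V\right) - 10 = \left(10 l + V l\right) - 10 = -10 + 10 l + V l$)
$u{\left(x,y \right)} = 8436 + 1140 y + 114 x y$ ($u{\left(x,y \right)} = \left(84 + \left(-10 + 10 y + x y\right)\right) \left(\left(-15\right) \left(-10\right) - 36\right) = \left(74 + 10 y + x y\right) \left(150 - 36\right) = \left(74 + 10 y + x y\right) 114 = 8436 + 1140 y + 114 x y$)
$42108 - u{\left(56,-202 \right)} = 42108 - \left(8436 + 1140 \left(-202\right) + 114 \cdot 56 \left(-202\right)\right) = 42108 - \left(8436 - 230280 - 1289568\right) = 42108 - -1511412 = 42108 + 1511412 = 1553520$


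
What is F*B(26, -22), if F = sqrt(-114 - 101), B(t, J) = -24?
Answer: -24*I*sqrt(215) ≈ -351.91*I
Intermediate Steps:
F = I*sqrt(215) (F = sqrt(-215) = I*sqrt(215) ≈ 14.663*I)
F*B(26, -22) = (I*sqrt(215))*(-24) = -24*I*sqrt(215)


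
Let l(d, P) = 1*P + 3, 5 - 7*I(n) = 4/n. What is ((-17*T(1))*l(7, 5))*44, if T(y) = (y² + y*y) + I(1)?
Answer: -89760/7 ≈ -12823.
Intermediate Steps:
I(n) = 5/7 - 4/(7*n)
T(y) = ⅐ + 2*y² (T(y) = (y² + y*y) + (⅐)*(-4 + 5*1)/1 = (y² + y²) + (⅐)*1*(-4 + 5) = 2*y² + (⅐)*1*1 = 2*y² + ⅐ = ⅐ + 2*y²)
l(d, P) = 3 + P (l(d, P) = P + 3 = 3 + P)
((-17*T(1))*l(7, 5))*44 = ((-17*(⅐ + 2*1²))*(3 + 5))*44 = (-17*(⅐ + 2*1)*8)*44 = (-17*(⅐ + 2)*8)*44 = (-17*15/7*8)*44 = -255/7*8*44 = -2040/7*44 = -89760/7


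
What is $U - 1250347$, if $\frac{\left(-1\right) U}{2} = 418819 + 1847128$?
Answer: $-5782241$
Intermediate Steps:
$U = -4531894$ ($U = - 2 \left(418819 + 1847128\right) = \left(-2\right) 2265947 = -4531894$)
$U - 1250347 = -4531894 - 1250347 = -5782241$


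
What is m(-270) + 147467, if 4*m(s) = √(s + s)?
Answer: 147467 + 3*I*√15/2 ≈ 1.4747e+5 + 5.8095*I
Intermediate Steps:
m(s) = √2*√s/4 (m(s) = √(s + s)/4 = √(2*s)/4 = (√2*√s)/4 = √2*√s/4)
m(-270) + 147467 = √2*√(-270)/4 + 147467 = √2*(3*I*√30)/4 + 147467 = 3*I*√15/2 + 147467 = 147467 + 3*I*√15/2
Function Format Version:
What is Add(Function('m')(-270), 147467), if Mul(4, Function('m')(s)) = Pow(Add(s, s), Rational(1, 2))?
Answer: Add(147467, Mul(Rational(3, 2), I, Pow(15, Rational(1, 2)))) ≈ Add(1.4747e+5, Mul(5.8095, I))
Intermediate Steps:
Function('m')(s) = Mul(Rational(1, 4), Pow(2, Rational(1, 2)), Pow(s, Rational(1, 2))) (Function('m')(s) = Mul(Rational(1, 4), Pow(Add(s, s), Rational(1, 2))) = Mul(Rational(1, 4), Pow(Mul(2, s), Rational(1, 2))) = Mul(Rational(1, 4), Mul(Pow(2, Rational(1, 2)), Pow(s, Rational(1, 2)))) = Mul(Rational(1, 4), Pow(2, Rational(1, 2)), Pow(s, Rational(1, 2))))
Add(Function('m')(-270), 147467) = Add(Mul(Rational(1, 4), Pow(2, Rational(1, 2)), Pow(-270, Rational(1, 2))), 147467) = Add(Mul(Rational(1, 4), Pow(2, Rational(1, 2)), Mul(3, I, Pow(30, Rational(1, 2)))), 147467) = Add(Mul(Rational(3, 2), I, Pow(15, Rational(1, 2))), 147467) = Add(147467, Mul(Rational(3, 2), I, Pow(15, Rational(1, 2))))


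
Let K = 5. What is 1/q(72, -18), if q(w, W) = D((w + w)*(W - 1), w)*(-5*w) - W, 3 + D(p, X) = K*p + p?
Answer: 1/5910858 ≈ 1.6918e-7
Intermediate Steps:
D(p, X) = -3 + 6*p (D(p, X) = -3 + (5*p + p) = -3 + 6*p)
q(w, W) = -W - 5*w*(-3 + 12*w*(-1 + W)) (q(w, W) = (-3 + 6*((w + w)*(W - 1)))*(-5*w) - W = (-3 + 6*((2*w)*(-1 + W)))*(-5*w) - W = (-3 + 6*(2*w*(-1 + W)))*(-5*w) - W = (-3 + 12*w*(-1 + W))*(-5*w) - W = -5*w*(-3 + 12*w*(-1 + W)) - W = -W - 5*w*(-3 + 12*w*(-1 + W)))
1/q(72, -18) = 1/(-1*(-18) - 15*72*(-1 + 4*72*(-1 - 18))) = 1/(18 - 15*72*(-1 + 4*72*(-19))) = 1/(18 - 15*72*(-1 - 5472)) = 1/(18 - 15*72*(-5473)) = 1/(18 + 5910840) = 1/5910858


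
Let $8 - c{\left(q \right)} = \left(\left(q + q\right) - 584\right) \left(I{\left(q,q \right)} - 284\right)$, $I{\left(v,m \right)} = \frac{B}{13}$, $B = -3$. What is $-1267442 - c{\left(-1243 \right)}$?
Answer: $- \frac{5133200}{13} \approx -3.9486 \cdot 10^{5}$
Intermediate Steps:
$I{\left(v,m \right)} = - \frac{3}{13}$
$c{\left(q \right)} = - \frac{2157776}{13} + \frac{7390 q}{13}$ ($c{\left(q \right)} = 8 - \left(\left(q + q\right) - 584\right) \left(- \frac{3}{13} - 284\right) = 8 - \left(2 q - 584\right) \left(- \frac{3695}{13}\right) = 8 - \left(-584 + 2 q\right) \left(- \frac{3695}{13}\right) = 8 - \left(\frac{2157880}{13} - \frac{7390 q}{13}\right) = 8 + \left(- \frac{2157880}{13} + \frac{7390 q}{13}\right) = - \frac{2157776}{13} + \frac{7390 q}{13}$)
$-1267442 - c{\left(-1243 \right)} = -1267442 - \left(- \frac{2157776}{13} + \frac{7390}{13} \left(-1243\right)\right) = -1267442 - \left(- \frac{2157776}{13} - \frac{9185770}{13}\right) = -1267442 - - \frac{11343546}{13} = -1267442 + \frac{11343546}{13} = - \frac{5133200}{13}$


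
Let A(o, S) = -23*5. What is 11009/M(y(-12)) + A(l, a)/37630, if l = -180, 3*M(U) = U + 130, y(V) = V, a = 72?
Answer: 62139622/222017 ≈ 279.89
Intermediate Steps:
M(U) = 130/3 + U/3 (M(U) = (U + 130)/3 = (130 + U)/3 = 130/3 + U/3)
A(o, S) = -115
11009/M(y(-12)) + A(l, a)/37630 = 11009/(130/3 + (⅓)*(-12)) - 115/37630 = 11009/(130/3 - 4) - 115*1/37630 = 11009/(118/3) - 23/7526 = 11009*(3/118) - 23/7526 = 33027/118 - 23/7526 = 62139622/222017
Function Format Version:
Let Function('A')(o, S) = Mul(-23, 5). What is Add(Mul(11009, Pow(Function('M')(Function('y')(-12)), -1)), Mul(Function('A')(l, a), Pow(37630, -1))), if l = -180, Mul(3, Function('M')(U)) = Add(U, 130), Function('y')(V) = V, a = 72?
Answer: Rational(62139622, 222017) ≈ 279.89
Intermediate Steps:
Function('M')(U) = Add(Rational(130, 3), Mul(Rational(1, 3), U)) (Function('M')(U) = Mul(Rational(1, 3), Add(U, 130)) = Mul(Rational(1, 3), Add(130, U)) = Add(Rational(130, 3), Mul(Rational(1, 3), U)))
Function('A')(o, S) = -115
Add(Mul(11009, Pow(Function('M')(Function('y')(-12)), -1)), Mul(Function('A')(l, a), Pow(37630, -1))) = Add(Mul(11009, Pow(Add(Rational(130, 3), Mul(Rational(1, 3), -12)), -1)), Mul(-115, Pow(37630, -1))) = Add(Mul(11009, Pow(Add(Rational(130, 3), -4), -1)), Mul(-115, Rational(1, 37630))) = Add(Mul(11009, Pow(Rational(118, 3), -1)), Rational(-23, 7526)) = Add(Mul(11009, Rational(3, 118)), Rational(-23, 7526)) = Add(Rational(33027, 118), Rational(-23, 7526)) = Rational(62139622, 222017)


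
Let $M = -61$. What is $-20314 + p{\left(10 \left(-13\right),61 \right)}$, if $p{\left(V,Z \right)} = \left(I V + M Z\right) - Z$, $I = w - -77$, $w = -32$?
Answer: $-29946$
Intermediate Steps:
$I = 45$ ($I = -32 - -77 = -32 + 77 = 45$)
$p{\left(V,Z \right)} = - 62 Z + 45 V$ ($p{\left(V,Z \right)} = \left(45 V - 61 Z\right) - Z = \left(- 61 Z + 45 V\right) - Z = - 62 Z + 45 V$)
$-20314 + p{\left(10 \left(-13\right),61 \right)} = -20314 + \left(\left(-62\right) 61 + 45 \cdot 10 \left(-13\right)\right) = -20314 + \left(-3782 + 45 \left(-130\right)\right) = -20314 - 9632 = -29946$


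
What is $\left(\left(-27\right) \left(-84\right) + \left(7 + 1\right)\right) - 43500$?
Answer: $-41224$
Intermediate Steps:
$\left(\left(-27\right) \left(-84\right) + \left(7 + 1\right)\right) - 43500 = \left(2268 + 8\right) - 43500 = 2276 - 43500 = -41224$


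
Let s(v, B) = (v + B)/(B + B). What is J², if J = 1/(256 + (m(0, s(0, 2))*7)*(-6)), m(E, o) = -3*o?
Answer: 1/101761 ≈ 9.8270e-6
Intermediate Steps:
s(v, B) = (B + v)/(2*B) (s(v, B) = (B + v)/((2*B)) = (B + v)*(1/(2*B)) = (B + v)/(2*B))
J = 1/319 (J = 1/(256 + (-3*(2 + 0)/(2*2)*7)*(-6)) = 1/(256 + (-3*2/(2*2)*7)*(-6)) = 1/(256 + (-3*½*7)*(-6)) = 1/(256 - 3/2*7*(-6)) = 1/(256 - 21/2*(-6)) = 1/(256 + 63) = 1/319 ≈ 0.0031348)
J² = (1/319)² = 1/101761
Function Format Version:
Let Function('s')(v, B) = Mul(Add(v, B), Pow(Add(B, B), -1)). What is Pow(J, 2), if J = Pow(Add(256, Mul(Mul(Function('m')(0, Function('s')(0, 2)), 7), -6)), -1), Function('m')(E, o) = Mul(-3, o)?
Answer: Rational(1, 101761) ≈ 9.8270e-6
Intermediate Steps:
Function('s')(v, B) = Mul(Rational(1, 2), Pow(B, -1), Add(B, v)) (Function('s')(v, B) = Mul(Add(B, v), Pow(Mul(2, B), -1)) = Mul(Add(B, v), Mul(Rational(1, 2), Pow(B, -1))) = Mul(Rational(1, 2), Pow(B, -1), Add(B, v)))
J = Rational(1, 319) (J = Pow(Add(256, Mul(Mul(Mul(-3, Mul(Rational(1, 2), Pow(2, -1), Add(2, 0))), 7), -6)), -1) = Pow(Add(256, Mul(Mul(Mul(-3, Mul(Rational(1, 2), Rational(1, 2), 2)), 7), -6)), -1) = Pow(Add(256, Mul(Mul(Mul(-3, Rational(1, 2)), 7), -6)), -1) = Pow(Add(256, Mul(Mul(Rational(-3, 2), 7), -6)), -1) = Pow(Add(256, Mul(Rational(-21, 2), -6)), -1) = Pow(Add(256, 63), -1) = Pow(319, -1) = Rational(1, 319) ≈ 0.0031348)
Pow(J, 2) = Pow(Rational(1, 319), 2) = Rational(1, 101761)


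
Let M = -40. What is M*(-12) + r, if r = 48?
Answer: 528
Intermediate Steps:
M*(-12) + r = -40*(-12) + 48 = 480 + 48 = 528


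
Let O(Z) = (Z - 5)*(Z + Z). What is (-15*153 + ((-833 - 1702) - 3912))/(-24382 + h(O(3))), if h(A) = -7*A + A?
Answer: 4371/12155 ≈ 0.35960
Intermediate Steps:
O(Z) = 2*Z*(-5 + Z) (O(Z) = (-5 + Z)*(2*Z) = 2*Z*(-5 + Z))
h(A) = -6*A
(-15*153 + ((-833 - 1702) - 3912))/(-24382 + h(O(3))) = (-15*153 + ((-833 - 1702) - 3912))/(-24382 - 12*3*(-5 + 3)) = (-2295 + (-2535 - 3912))/(-24382 - 12*3*(-2)) = (-2295 - 6447)/(-24382 - 6*(-12)) = -8742/(-24382 + 72) = -8742/(-24310) = -8742*(-1/24310) = 4371/12155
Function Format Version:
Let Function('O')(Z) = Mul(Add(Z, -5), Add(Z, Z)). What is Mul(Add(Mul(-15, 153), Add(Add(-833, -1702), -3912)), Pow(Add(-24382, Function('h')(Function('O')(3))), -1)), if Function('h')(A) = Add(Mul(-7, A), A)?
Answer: Rational(4371, 12155) ≈ 0.35960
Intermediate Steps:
Function('O')(Z) = Mul(2, Z, Add(-5, Z)) (Function('O')(Z) = Mul(Add(-5, Z), Mul(2, Z)) = Mul(2, Z, Add(-5, Z)))
Function('h')(A) = Mul(-6, A)
Mul(Add(Mul(-15, 153), Add(Add(-833, -1702), -3912)), Pow(Add(-24382, Function('h')(Function('O')(3))), -1)) = Mul(Add(Mul(-15, 153), Add(Add(-833, -1702), -3912)), Pow(Add(-24382, Mul(-6, Mul(2, 3, Add(-5, 3)))), -1)) = Mul(Add(-2295, Add(-2535, -3912)), Pow(Add(-24382, Mul(-6, Mul(2, 3, -2))), -1)) = Mul(Add(-2295, -6447), Pow(Add(-24382, Mul(-6, -12)), -1)) = Mul(-8742, Pow(Add(-24382, 72), -1)) = Mul(-8742, Pow(-24310, -1)) = Mul(-8742, Rational(-1, 24310)) = Rational(4371, 12155)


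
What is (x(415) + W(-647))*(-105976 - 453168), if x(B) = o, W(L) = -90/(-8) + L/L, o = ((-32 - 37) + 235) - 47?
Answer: -73387650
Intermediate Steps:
o = 119 (o = (-69 + 235) - 47 = 166 - 47 = 119)
W(L) = 49/4 (W(L) = -90*(-⅛) + 1 = 45/4 + 1 = 49/4)
x(B) = 119
(x(415) + W(-647))*(-105976 - 453168) = (119 + 49/4)*(-105976 - 453168) = (525/4)*(-559144) = -73387650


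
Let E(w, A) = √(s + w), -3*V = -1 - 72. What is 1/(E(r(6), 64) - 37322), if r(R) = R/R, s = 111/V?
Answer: -1362253/50842006263 - √29638/101684012526 ≈ -2.6796e-5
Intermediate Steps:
V = 73/3 (V = -(-1 - 72)/3 = -⅓*(-73) = 73/3 ≈ 24.333)
s = 333/73 (s = 111/(73/3) = 111*(3/73) = 333/73 ≈ 4.5616)
r(R) = 1
E(w, A) = √(333/73 + w)
1/(E(r(6), 64) - 37322) = 1/(√(24309 + 5329*1)/73 - 37322) = 1/(√(24309 + 5329)/73 - 37322) = 1/(√29638/73 - 37322) = 1/(-37322 + √29638/73)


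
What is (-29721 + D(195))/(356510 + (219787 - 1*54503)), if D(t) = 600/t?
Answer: -386333/6783322 ≈ -0.056953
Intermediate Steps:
(-29721 + D(195))/(356510 + (219787 - 1*54503)) = (-29721 + 600/195)/(356510 + (219787 - 1*54503)) = (-29721 + 600*(1/195))/(356510 + (219787 - 54503)) = (-29721 + 40/13)/(356510 + 165284) = -386333/13/521794 = -386333/13*1/521794 = -386333/6783322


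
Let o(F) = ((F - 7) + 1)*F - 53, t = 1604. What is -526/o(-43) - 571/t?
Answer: -1008269/1647308 ≈ -0.61207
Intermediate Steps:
o(F) = -53 + F*(-6 + F) (o(F) = ((-7 + F) + 1)*F - 53 = (-6 + F)*F - 53 = F*(-6 + F) - 53 = -53 + F*(-6 + F))
-526/o(-43) - 571/t = -526/(-53 + (-43)**2 - 6*(-43)) - 571/1604 = -526/(-53 + 1849 + 258) - 571*1/1604 = -526/2054 - 571/1604 = -526*1/2054 - 571/1604 = -263/1027 - 571/1604 = -1008269/1647308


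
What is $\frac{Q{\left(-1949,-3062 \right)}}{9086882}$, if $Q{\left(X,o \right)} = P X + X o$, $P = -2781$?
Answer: $\frac{11388007}{9086882} \approx 1.2532$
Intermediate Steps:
$Q{\left(X,o \right)} = - 2781 X + X o$
$\frac{Q{\left(-1949,-3062 \right)}}{9086882} = \frac{\left(-1949\right) \left(-2781 - 3062\right)}{9086882} = \left(-1949\right) \left(-5843\right) \frac{1}{9086882} = 11388007 \cdot \frac{1}{9086882} = \frac{11388007}{9086882}$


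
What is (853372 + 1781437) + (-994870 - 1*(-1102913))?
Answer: 2742852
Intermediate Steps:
(853372 + 1781437) + (-994870 - 1*(-1102913)) = 2634809 + (-994870 + 1102913) = 2634809 + 108043 = 2742852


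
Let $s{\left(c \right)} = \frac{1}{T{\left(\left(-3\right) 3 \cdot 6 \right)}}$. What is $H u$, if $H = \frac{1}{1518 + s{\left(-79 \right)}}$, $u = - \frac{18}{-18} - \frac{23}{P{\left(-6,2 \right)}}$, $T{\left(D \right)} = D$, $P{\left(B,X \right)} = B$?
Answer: $\frac{261}{81971} \approx 0.0031841$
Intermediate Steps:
$u = \frac{29}{6}$ ($u = - \frac{18}{-18} - \frac{23}{-6} = \left(-18\right) \left(- \frac{1}{18}\right) - - \frac{23}{6} = 1 + \frac{23}{6} = \frac{29}{6} \approx 4.8333$)
$s{\left(c \right)} = - \frac{1}{54}$ ($s{\left(c \right)} = \frac{1}{\left(-3\right) 3 \cdot 6} = \frac{1}{\left(-9\right) 6} = \frac{1}{-54} = - \frac{1}{54}$)
$H = \frac{54}{81971}$ ($H = \frac{1}{1518 - \frac{1}{54}} = \frac{1}{\frac{81971}{54}} = \frac{54}{81971} \approx 0.00065877$)
$H u = \frac{54}{81971} \cdot \frac{29}{6} = \frac{261}{81971}$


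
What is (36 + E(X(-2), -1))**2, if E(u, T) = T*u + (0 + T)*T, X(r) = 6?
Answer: 961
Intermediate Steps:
E(u, T) = T**2 + T*u (E(u, T) = T*u + T*T = T*u + T**2 = T**2 + T*u)
(36 + E(X(-2), -1))**2 = (36 - (-1 + 6))**2 = (36 - 1*5)**2 = (36 - 5)**2 = 31**2 = 961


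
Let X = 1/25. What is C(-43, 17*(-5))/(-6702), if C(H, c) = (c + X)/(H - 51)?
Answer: -177/1312475 ≈ -0.00013486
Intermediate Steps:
X = 1/25 ≈ 0.040000
C(H, c) = (1/25 + c)/(-51 + H) (C(H, c) = (c + 1/25)/(H - 51) = (1/25 + c)/(-51 + H))
C(-43, 17*(-5))/(-6702) = ((1/25 + 17*(-5))/(-51 - 43))/(-6702) = ((1/25 - 85)/(-94))*(-1/6702) = -1/94*(-2124/25)*(-1/6702) = (1062/1175)*(-1/6702) = -177/1312475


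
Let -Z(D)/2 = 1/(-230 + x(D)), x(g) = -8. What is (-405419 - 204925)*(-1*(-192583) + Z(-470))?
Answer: -1998212022576/17 ≈ -1.1754e+11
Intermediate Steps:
Z(D) = 1/119 (Z(D) = -2/(-230 - 8) = -2/(-238) = -2*(-1/238) = 1/119)
(-405419 - 204925)*(-1*(-192583) + Z(-470)) = (-405419 - 204925)*(-1*(-192583) + 1/119) = -610344*(192583 + 1/119) = -610344*22917378/119 = -1998212022576/17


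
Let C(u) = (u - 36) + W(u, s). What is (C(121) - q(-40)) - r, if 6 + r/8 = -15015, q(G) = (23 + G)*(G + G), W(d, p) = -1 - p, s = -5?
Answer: 118897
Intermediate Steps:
q(G) = 2*G*(23 + G) (q(G) = (23 + G)*(2*G) = 2*G*(23 + G))
r = -120168 (r = -48 + 8*(-15015) = -48 - 120120 = -120168)
C(u) = -32 + u (C(u) = (u - 36) + (-1 - 1*(-5)) = (-36 + u) + (-1 + 5) = (-36 + u) + 4 = -32 + u)
(C(121) - q(-40)) - r = ((-32 + 121) - 2*(-40)*(23 - 40)) - 1*(-120168) = (89 - 2*(-40)*(-17)) + 120168 = (89 - 1*1360) + 120168 = (89 - 1360) + 120168 = -1271 + 120168 = 118897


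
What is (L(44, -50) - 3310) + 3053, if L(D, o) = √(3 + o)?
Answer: -257 + I*√47 ≈ -257.0 + 6.8557*I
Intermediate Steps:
(L(44, -50) - 3310) + 3053 = (√(3 - 50) - 3310) + 3053 = (√(-47) - 3310) + 3053 = (I*√47 - 3310) + 3053 = (-3310 + I*√47) + 3053 = -257 + I*√47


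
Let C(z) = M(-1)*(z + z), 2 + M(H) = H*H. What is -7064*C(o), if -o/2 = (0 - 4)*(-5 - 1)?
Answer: -678144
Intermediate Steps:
M(H) = -2 + H**2 (M(H) = -2 + H*H = -2 + H**2)
o = -48 (o = -2*(0 - 4)*(-5 - 1) = -(-8)*(-6) = -2*24 = -48)
C(z) = -2*z (C(z) = (-2 + (-1)**2)*(z + z) = (-2 + 1)*(2*z) = -2*z)
-7064*C(o) = -(-14128)*(-48) = -7064*96 = -678144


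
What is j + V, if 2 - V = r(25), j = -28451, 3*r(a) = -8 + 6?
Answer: -85345/3 ≈ -28448.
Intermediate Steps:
r(a) = -2/3 (r(a) = (-8 + 6)/3 = (1/3)*(-2) = -2/3)
V = 8/3 (V = 2 - 1*(-2/3) = 2 + 2/3 = 8/3 ≈ 2.6667)
j + V = -28451 + 8/3 = -85345/3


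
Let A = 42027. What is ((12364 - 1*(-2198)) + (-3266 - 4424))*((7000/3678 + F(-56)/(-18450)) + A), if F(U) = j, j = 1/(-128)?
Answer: 52264648656660967/180957600 ≈ 2.8882e+8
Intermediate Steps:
j = -1/128 ≈ -0.0078125
F(U) = -1/128
((12364 - 1*(-2198)) + (-3266 - 4424))*((7000/3678 + F(-56)/(-18450)) + A) = ((12364 - 1*(-2198)) + (-3266 - 4424))*((7000/3678 - 1/128/(-18450)) + 42027) = ((12364 + 2198) - 7690)*((7000*(1/3678) - 1/128*(-1/18450)) + 42027) = (14562 - 7690)*((3500/1839 + 1/2361600) + 42027) = 6872*(2755200613/1447660800 + 42027) = 6872*(60843595642213/1447660800) = 52264648656660967/180957600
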